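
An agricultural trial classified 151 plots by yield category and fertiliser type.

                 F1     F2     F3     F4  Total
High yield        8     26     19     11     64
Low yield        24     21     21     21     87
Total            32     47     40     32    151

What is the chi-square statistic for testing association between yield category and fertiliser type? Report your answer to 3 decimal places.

Grand total N = 151.
Expected counts (row total × column total / N):
  High yield, F1: 64×32/151 = 13.5629
  High yield, F2: 64×47/151 = 19.9205
  High yield, F3: 64×40/151 = 16.9536
  High yield, F4: 64×32/151 = 13.5629
  Low yield, F1: 87×32/151 = 18.4371
  Low yield, F2: 87×47/151 = 27.0795
  Low yield, F3: 87×40/151 = 23.0464
  Low yield, F4: 87×32/151 = 18.4371
Contributions (O − E)²/E:
  (8 − 13.5629)²/13.5629 = 2.2817
  (26 − 19.9205)²/19.9205 = 1.8554
  (19 − 16.9536)²/16.9536 = 0.2470
  (11 − 13.5629)²/13.5629 = 0.4843
  (24 − 18.4371)²/18.4371 = 1.6785
  (21 − 27.0795)²/27.0795 = 1.3649
  (21 − 23.0464)²/23.0464 = 0.1817
  (21 − 18.4371)²/18.4371 = 0.3563
χ² = 2.2817 + 1.8554 + 0.2470 + 0.4843 + 1.6785 + 1.3649 + 0.1817 + 0.3563 = 8.450

8.450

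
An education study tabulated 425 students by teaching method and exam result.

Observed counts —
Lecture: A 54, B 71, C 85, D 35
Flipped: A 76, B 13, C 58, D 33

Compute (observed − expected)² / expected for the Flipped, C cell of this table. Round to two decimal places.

Row total (Flipped) = 180; column total (C) = 143; N = 425.
Expected count E = 180 × 143 / 425 = 60.565.
Contribution = (O − E)²/E = (58 − 60.565)² / 60.565 = 0.11.

0.11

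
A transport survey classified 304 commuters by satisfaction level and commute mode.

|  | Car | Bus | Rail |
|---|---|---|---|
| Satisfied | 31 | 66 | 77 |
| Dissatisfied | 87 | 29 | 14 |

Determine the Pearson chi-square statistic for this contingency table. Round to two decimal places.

Row totals: 174, 130. Column totals: 118, 95, 91. Grand total N = 304.
Expected counts (row total × column total / N):
  Satisfied, Car: 174×118/304 = 67.539
  Satisfied, Bus: 174×95/304 = 54.375
  Satisfied, Rail: 174×91/304 = 52.086
  Dissatisfied, Car: 130×118/304 = 50.461
  Dissatisfied, Bus: 130×95/304 = 40.625
  Dissatisfied, Rail: 130×91/304 = 38.914
Contributions (O − E)²/E:
  (31 − 67.539)²/67.539 = 19.7678
  (66 − 54.375)²/54.375 = 2.4853
  (77 − 52.086)²/52.086 = 11.9170
  (87 − 50.461)²/50.461 = 26.4580
  (29 − 40.625)²/40.625 = 3.3265
  (14 − 38.914)²/38.914 = 15.9507
χ² = 19.7678 + 2.4853 + 11.9170 + 26.4580 + 3.3265 + 15.9507 = 79.91

79.91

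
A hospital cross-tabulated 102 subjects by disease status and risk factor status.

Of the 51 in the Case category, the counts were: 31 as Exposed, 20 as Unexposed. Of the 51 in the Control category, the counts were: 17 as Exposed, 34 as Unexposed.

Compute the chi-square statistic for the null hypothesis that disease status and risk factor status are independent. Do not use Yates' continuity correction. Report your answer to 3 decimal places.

Row totals: 51, 51. Column totals: 48, 54. Grand total N = 102.
Expected counts (row total × column total / N):
  Case, Exposed: 51×48/102 = 24.0000
  Case, Unexposed: 51×54/102 = 27.0000
  Control, Exposed: 51×48/102 = 24.0000
  Control, Unexposed: 51×54/102 = 27.0000
Contributions (O − E)²/E:
  (31 − 24.0000)²/24.0000 = 2.0417
  (20 − 27.0000)²/27.0000 = 1.8148
  (17 − 24.0000)²/24.0000 = 2.0417
  (34 − 27.0000)²/27.0000 = 1.8148
χ² = 2.0417 + 1.8148 + 2.0417 + 1.8148 = 7.713

7.713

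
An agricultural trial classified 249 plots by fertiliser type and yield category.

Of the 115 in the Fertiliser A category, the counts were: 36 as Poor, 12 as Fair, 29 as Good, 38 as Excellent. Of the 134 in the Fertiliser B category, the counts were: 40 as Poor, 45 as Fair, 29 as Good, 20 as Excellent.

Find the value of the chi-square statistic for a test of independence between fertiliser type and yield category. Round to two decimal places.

23.59

Row totals: 115, 134. Column totals: 76, 57, 58, 58. Grand total N = 249.
Expected counts (row total × column total / N):
  Fertiliser A, Poor: 115×76/249 = 35.100
  Fertiliser A, Fair: 115×57/249 = 26.325
  Fertiliser A, Good: 115×58/249 = 26.787
  Fertiliser A, Excellent: 115×58/249 = 26.787
  Fertiliser B, Poor: 134×76/249 = 40.900
  Fertiliser B, Fair: 134×57/249 = 30.675
  Fertiliser B, Good: 134×58/249 = 31.213
  Fertiliser B, Excellent: 134×58/249 = 31.213
Contributions (O − E)²/E:
  (36 − 35.100)²/35.100 = 0.0231
  (12 − 26.325)²/26.325 = 7.7951
  (29 − 26.787)²/26.787 = 0.1828
  (38 − 26.787)²/26.787 = 4.6937
  (40 − 40.900)²/40.900 = 0.0198
  (45 − 30.675)²/30.675 = 6.6897
  (29 − 31.213)²/31.213 = 0.1569
  (20 − 31.213)²/31.213 = 4.0282
χ² = 0.0231 + 7.7951 + 0.1828 + 4.6937 + 0.0198 + 6.6897 + 0.1569 + 4.0282 = 23.59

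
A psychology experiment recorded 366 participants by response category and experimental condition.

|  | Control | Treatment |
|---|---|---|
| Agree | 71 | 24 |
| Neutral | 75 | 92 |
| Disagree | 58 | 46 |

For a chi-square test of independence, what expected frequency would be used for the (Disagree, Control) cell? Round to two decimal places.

57.97

Row total (Disagree) = 104; column total (Control) = 204; grand total N = 366.
Expected count = (row total × column total) / N = 104 × 204 / 366 = 57.97.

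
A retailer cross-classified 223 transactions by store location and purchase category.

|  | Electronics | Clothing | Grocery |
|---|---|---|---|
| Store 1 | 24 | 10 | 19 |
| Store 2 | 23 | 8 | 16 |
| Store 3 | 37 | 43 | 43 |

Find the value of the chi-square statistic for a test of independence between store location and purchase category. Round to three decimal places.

10.134

Row totals: 53, 47, 123. Column totals: 84, 61, 78. Grand total N = 223.
Expected counts (row total × column total / N):
  Store 1, Electronics: 53×84/223 = 19.9641
  Store 1, Clothing: 53×61/223 = 14.4978
  Store 1, Grocery: 53×78/223 = 18.5381
  Store 2, Electronics: 47×84/223 = 17.7040
  Store 2, Clothing: 47×61/223 = 12.8565
  Store 2, Grocery: 47×78/223 = 16.4395
  Store 3, Electronics: 123×84/223 = 46.3318
  Store 3, Clothing: 123×61/223 = 33.6457
  Store 3, Grocery: 123×78/223 = 43.0224
Contributions (O − E)²/E:
  (24 − 19.9641)²/19.9641 = 0.8159
  (10 − 14.4978)²/14.4978 = 1.3954
  (19 − 18.5381)²/18.5381 = 0.0115
  (23 − 17.7040)²/17.7040 = 1.5843
  (8 − 12.8565)²/12.8565 = 1.8345
  (16 − 16.4395)²/16.4395 = 0.0117
  (37 − 46.3318)²/46.3318 = 1.8795
  (43 − 33.6457)²/33.6457 = 2.6007
  (43 − 43.0224)²/43.0224 = 0.0000
χ² = 0.8159 + 1.3954 + 0.0115 + 1.5843 + 1.8345 + 0.0117 + 1.8795 + 2.6007 + 0.0000 = 10.134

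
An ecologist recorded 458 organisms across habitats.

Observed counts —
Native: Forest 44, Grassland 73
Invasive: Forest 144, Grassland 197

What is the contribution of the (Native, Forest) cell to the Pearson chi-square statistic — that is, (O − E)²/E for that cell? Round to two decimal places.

0.34

Row total (Native) = 117; column total (Forest) = 188; N = 458.
Expected count E = 117 × 188 / 458 = 48.0262.
Contribution = (O − E)²/E = (44 − 48.0262)² / 48.0262 = 0.34.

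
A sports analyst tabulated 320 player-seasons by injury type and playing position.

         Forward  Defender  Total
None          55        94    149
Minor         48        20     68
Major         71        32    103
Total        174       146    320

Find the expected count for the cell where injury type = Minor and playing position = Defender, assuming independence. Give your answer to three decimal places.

31.025

Row total (Minor) = 68; column total (Defender) = 146; grand total N = 320.
Expected count = (row total × column total) / N = 68 × 146 / 320 = 31.025.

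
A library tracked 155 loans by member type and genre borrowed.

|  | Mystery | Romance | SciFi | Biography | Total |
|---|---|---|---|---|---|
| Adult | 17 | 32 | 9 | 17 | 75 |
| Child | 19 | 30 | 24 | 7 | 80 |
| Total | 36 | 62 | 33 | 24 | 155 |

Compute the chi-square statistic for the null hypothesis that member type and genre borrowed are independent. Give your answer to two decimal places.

Grand total N = 155.
Expected counts (row total × column total / N):
  Adult, Mystery: 75×36/155 = 17.419
  Adult, Romance: 75×62/155 = 30.000
  Adult, SciFi: 75×33/155 = 15.968
  Adult, Biography: 75×24/155 = 11.613
  Child, Mystery: 80×36/155 = 18.581
  Child, Romance: 80×62/155 = 32.000
  Child, SciFi: 80×33/155 = 17.032
  Child, Biography: 80×24/155 = 12.387
Contributions (O − E)²/E:
  (17 − 17.419)²/17.419 = 0.0101
  (32 − 30.000)²/30.000 = 0.1333
  (9 − 15.968)²/15.968 = 3.0406
  (17 − 11.613)²/11.613 = 2.4989
  (19 − 18.581)²/18.581 = 0.0094
  (30 − 32.000)²/32.000 = 0.1250
  (24 − 17.032)²/17.032 = 2.8507
  (7 − 12.387)²/12.387 = 2.3428
χ² = 0.0101 + 0.1333 + 3.0406 + 2.4989 + 0.0094 + 0.1250 + 2.8507 + 2.3428 = 11.01

11.01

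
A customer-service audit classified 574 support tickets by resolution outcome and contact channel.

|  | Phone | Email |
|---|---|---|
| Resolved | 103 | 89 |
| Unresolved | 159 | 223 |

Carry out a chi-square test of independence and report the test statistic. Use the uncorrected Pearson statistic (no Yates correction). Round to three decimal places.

7.444

Row totals: 192, 382. Column totals: 262, 312. Grand total N = 574.
Expected counts (row total × column total / N):
  Resolved, Phone: 192×262/574 = 87.6376
  Resolved, Email: 192×312/574 = 104.3624
  Unresolved, Phone: 382×262/574 = 174.3624
  Unresolved, Email: 382×312/574 = 207.6376
Contributions (O − E)²/E:
  (103 − 87.6376)²/87.6376 = 2.6929
  (89 − 104.3624)²/104.3624 = 2.2614
  (159 − 174.3624)²/174.3624 = 1.3535
  (223 − 207.6376)²/207.6376 = 1.1366
χ² = 2.6929 + 2.2614 + 1.3535 + 1.1366 = 7.444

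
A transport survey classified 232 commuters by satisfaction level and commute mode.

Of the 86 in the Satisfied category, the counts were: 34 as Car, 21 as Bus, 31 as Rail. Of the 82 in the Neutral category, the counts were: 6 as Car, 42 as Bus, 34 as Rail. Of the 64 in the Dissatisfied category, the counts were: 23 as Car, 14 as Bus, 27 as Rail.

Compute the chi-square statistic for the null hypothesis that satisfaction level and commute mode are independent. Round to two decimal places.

31.50

Row totals: 86, 82, 64. Column totals: 63, 77, 92. Grand total N = 232.
Expected counts (row total × column total / N):
  Satisfied, Car: 86×63/232 = 23.353
  Satisfied, Bus: 86×77/232 = 28.543
  Satisfied, Rail: 86×92/232 = 34.103
  Neutral, Car: 82×63/232 = 22.267
  Neutral, Bus: 82×77/232 = 27.216
  Neutral, Rail: 82×92/232 = 32.517
  Dissatisfied, Car: 64×63/232 = 17.379
  Dissatisfied, Bus: 64×77/232 = 21.241
  Dissatisfied, Rail: 64×92/232 = 25.379
Contributions (O − E)²/E:
  (34 − 23.353)²/23.353 = 4.8541
  (21 − 28.543)²/28.543 = 1.9934
  (31 − 34.103)²/34.103 = 0.2823
  (6 − 22.267)²/22.267 = 11.8837
  (42 − 27.216)²/27.216 = 8.0308
  (34 − 32.517)²/32.517 = 0.0676
  (23 − 17.379)²/17.379 = 1.8180
  (14 − 21.241)²/21.241 = 2.4684
  (27 − 25.379)²/25.379 = 0.1035
χ² = 4.8541 + 1.9934 + 0.2823 + 11.8837 + 8.0308 + 0.0676 + 1.8180 + 2.4684 + 0.1035 = 31.50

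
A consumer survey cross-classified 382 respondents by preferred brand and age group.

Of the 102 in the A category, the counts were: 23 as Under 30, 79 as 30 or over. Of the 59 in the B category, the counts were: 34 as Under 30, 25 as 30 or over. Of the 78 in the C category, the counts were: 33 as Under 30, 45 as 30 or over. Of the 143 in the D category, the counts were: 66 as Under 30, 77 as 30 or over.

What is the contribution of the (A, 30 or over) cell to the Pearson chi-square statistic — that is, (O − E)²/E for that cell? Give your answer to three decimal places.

Row total (A) = 102; column total (30 or over) = 226; N = 382.
Expected count E = 102 × 226 / 382 = 60.3455.
Contribution = (O − E)²/E = (79 − 60.3455)² / 60.3455 = 5.767.

5.767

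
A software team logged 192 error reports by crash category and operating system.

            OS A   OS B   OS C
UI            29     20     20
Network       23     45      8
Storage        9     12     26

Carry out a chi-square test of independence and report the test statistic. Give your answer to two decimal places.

Row totals: 69, 76, 47. Column totals: 61, 77, 54. Grand total N = 192.
Expected counts (row total × column total / N):
  UI, OS A: 69×61/192 = 21.922
  UI, OS B: 69×77/192 = 27.672
  UI, OS C: 69×54/192 = 19.406
  Network, OS A: 76×61/192 = 24.146
  Network, OS B: 76×77/192 = 30.479
  Network, OS C: 76×54/192 = 21.375
  Storage, OS A: 47×61/192 = 14.932
  Storage, OS B: 47×77/192 = 18.849
  Storage, OS C: 47×54/192 = 13.219
Contributions (O − E)²/E:
  (29 − 21.922)²/21.922 = 2.2853
  (20 − 27.672)²/27.672 = 2.1270
  (20 − 19.406)²/19.406 = 0.0182
  (23 − 24.146)²/24.146 = 0.0544
  (45 − 30.479)²/30.479 = 6.9182
  (8 − 21.375)²/21.375 = 8.3692
  (9 − 14.932)²/14.932 = 2.3566
  (12 − 18.849)²/18.849 = 2.4887
  (26 − 13.219)²/13.219 = 12.3575
χ² = 2.2853 + 2.1270 + 0.0182 + 0.0544 + 6.9182 + 8.3692 + 2.3566 + 2.4887 + 12.3575 = 36.98

36.98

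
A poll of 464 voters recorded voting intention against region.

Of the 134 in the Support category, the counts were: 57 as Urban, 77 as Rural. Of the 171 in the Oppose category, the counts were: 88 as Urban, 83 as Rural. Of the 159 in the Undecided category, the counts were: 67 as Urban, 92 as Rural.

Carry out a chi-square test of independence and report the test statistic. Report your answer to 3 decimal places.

Row totals: 134, 171, 159. Column totals: 212, 252. Grand total N = 464.
Expected counts (row total × column total / N):
  Support, Urban: 134×212/464 = 61.2241
  Support, Rural: 134×252/464 = 72.7759
  Oppose, Urban: 171×212/464 = 78.1293
  Oppose, Rural: 171×252/464 = 92.8707
  Undecided, Urban: 159×212/464 = 72.6466
  Undecided, Rural: 159×252/464 = 86.3534
Contributions (O − E)²/E:
  (57 − 61.2241)²/61.2241 = 0.2914
  (77 − 72.7759)²/72.7759 = 0.2452
  (88 − 78.1293)²/78.1293 = 1.2470
  (83 − 92.8707)²/92.8707 = 1.0491
  (67 − 72.6466)²/72.6466 = 0.4389
  (92 − 86.3534)²/86.3534 = 0.3692
χ² = 0.2914 + 0.2452 + 1.2470 + 1.0491 + 0.4389 + 0.3692 = 3.641

3.641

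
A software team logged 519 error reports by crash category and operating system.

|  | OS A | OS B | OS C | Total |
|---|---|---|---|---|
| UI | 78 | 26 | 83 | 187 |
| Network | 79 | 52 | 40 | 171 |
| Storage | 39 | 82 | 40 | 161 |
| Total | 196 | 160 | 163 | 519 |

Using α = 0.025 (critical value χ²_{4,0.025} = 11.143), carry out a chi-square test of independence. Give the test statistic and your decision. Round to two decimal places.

66.03; reject H₀

Grand total N = 519.
Expected counts (row total × column total / N):
  UI, OS A: 187×196/519 = 70.620
  UI, OS B: 187×160/519 = 57.649
  UI, OS C: 187×163/519 = 58.730
  Network, OS A: 171×196/519 = 64.578
  Network, OS B: 171×160/519 = 52.717
  Network, OS C: 171×163/519 = 53.705
  Storage, OS A: 161×196/519 = 60.802
  Storage, OS B: 161×160/519 = 49.634
  Storage, OS C: 161×163/519 = 50.565
Contributions (O − E)²/E:
  (78 − 70.620)²/70.620 = 0.7712
  (26 − 57.649)²/57.649 = 17.3751
  (83 − 58.730)²/58.730 = 10.0295
  (79 − 64.578)²/64.578 = 3.2208
  (52 − 52.717)²/52.717 = 0.0098
  (40 − 53.705)²/53.705 = 3.4974
  (39 − 60.802)²/60.802 = 7.8176
  (82 − 49.634)²/49.634 = 21.1057
  (40 − 50.565)²/50.565 = 2.2074
χ² = 0.7712 + 17.3751 + 10.0295 + 3.2208 + 0.0098 + 3.4974 + 7.8176 + 21.1057 + 2.2074 = 66.03
df = (3−1)(3−1) = 4. Since 66.03 > 11.143, reject the null hypothesis of independence at α = 0.025.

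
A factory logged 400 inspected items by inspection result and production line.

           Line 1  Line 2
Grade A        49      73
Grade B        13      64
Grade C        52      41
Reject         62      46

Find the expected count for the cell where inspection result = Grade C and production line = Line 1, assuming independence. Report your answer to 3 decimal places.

Row total (Grade C) = 93; column total (Line 1) = 176; grand total N = 400.
Expected count = (row total × column total) / N = 93 × 176 / 400 = 40.920.

40.920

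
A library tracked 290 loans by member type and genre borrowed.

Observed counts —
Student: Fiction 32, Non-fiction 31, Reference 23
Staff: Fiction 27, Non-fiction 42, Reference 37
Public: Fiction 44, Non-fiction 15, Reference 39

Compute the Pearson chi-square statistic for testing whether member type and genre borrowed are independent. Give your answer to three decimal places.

19.056

Row totals: 86, 106, 98. Column totals: 103, 88, 99. Grand total N = 290.
Expected counts (row total × column total / N):
  Student, Fiction: 86×103/290 = 30.5448
  Student, Non-fiction: 86×88/290 = 26.0966
  Student, Reference: 86×99/290 = 29.3586
  Staff, Fiction: 106×103/290 = 37.6483
  Staff, Non-fiction: 106×88/290 = 32.1655
  Staff, Reference: 106×99/290 = 36.1862
  Public, Fiction: 98×103/290 = 34.8069
  Public, Non-fiction: 98×88/290 = 29.7379
  Public, Reference: 98×99/290 = 33.4552
Contributions (O − E)²/E:
  (32 − 30.5448)²/30.5448 = 0.0693
  (31 − 26.0966)²/26.0966 = 0.9213
  (23 − 29.3586)²/29.3586 = 1.3772
  (27 − 37.6483)²/37.6483 = 3.0117
  (42 − 32.1655)²/32.1655 = 3.0069
  (37 − 36.1862)²/36.1862 = 0.0183
  (44 − 34.8069)²/34.8069 = 2.4281
  (15 − 29.7379)²/29.7379 = 7.3040
  (39 − 33.4552)²/33.4552 = 0.9190
χ² = 0.0693 + 0.9213 + 1.3772 + 3.0117 + 3.0069 + 0.0183 + 2.4281 + 7.3040 + 0.9190 = 19.056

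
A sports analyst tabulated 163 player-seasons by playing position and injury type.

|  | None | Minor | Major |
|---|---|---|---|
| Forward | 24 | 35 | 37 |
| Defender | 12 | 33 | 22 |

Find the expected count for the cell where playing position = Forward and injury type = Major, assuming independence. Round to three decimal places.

Row total (Forward) = 96; column total (Major) = 59; grand total N = 163.
Expected count = (row total × column total) / N = 96 × 59 / 163 = 34.748.

34.748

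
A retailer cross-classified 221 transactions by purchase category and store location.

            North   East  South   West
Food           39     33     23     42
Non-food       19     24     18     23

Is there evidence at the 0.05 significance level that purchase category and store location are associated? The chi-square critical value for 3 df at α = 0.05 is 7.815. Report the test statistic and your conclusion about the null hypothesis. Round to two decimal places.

Row totals: 137, 84. Column totals: 58, 57, 41, 65. Grand total N = 221.
Expected counts (row total × column total / N):
  Food, North: 137×58/221 = 35.955
  Food, East: 137×57/221 = 35.335
  Food, South: 137×41/221 = 25.416
  Food, West: 137×65/221 = 40.294
  Non-food, North: 84×58/221 = 22.045
  Non-food, East: 84×57/221 = 21.665
  Non-food, South: 84×41/221 = 15.584
  Non-food, West: 84×65/221 = 24.706
Contributions (O − E)²/E:
  (39 − 35.955)²/35.955 = 0.2579
  (33 − 35.335)²/35.335 = 0.1543
  (23 − 25.416)²/25.416 = 0.2297
  (42 − 40.294)²/40.294 = 0.0722
  (19 − 22.045)²/22.045 = 0.4206
  (24 − 21.665)²/21.665 = 0.2517
  (18 − 15.584)²/15.584 = 0.3746
  (23 − 24.706)²/24.706 = 0.1178
χ² = 0.2579 + 0.1543 + 0.2297 + 0.0722 + 0.4206 + 0.2517 + 0.3746 + 0.1178 = 1.88
df = (2−1)(4−1) = 3. Since 1.88 < 7.815, fail to reject the null hypothesis of independence at α = 0.05.

1.88; fail to reject H₀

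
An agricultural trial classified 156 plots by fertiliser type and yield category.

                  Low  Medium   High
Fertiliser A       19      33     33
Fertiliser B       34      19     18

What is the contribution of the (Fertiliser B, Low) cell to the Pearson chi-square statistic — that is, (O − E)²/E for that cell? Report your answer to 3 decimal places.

4.045

Row total (Fertiliser B) = 71; column total (Low) = 53; N = 156.
Expected count E = 71 × 53 / 156 = 24.1218.
Contribution = (O − E)²/E = (34 − 24.1218)² / 24.1218 = 4.045.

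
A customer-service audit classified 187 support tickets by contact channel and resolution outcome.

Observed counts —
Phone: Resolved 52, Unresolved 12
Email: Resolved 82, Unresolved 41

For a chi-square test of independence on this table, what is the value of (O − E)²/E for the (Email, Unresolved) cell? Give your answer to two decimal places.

1.08

Row total (Email) = 123; column total (Unresolved) = 53; N = 187.
Expected count E = 123 × 53 / 187 = 34.861.
Contribution = (O − E)²/E = (41 − 34.861)² / 34.861 = 1.08.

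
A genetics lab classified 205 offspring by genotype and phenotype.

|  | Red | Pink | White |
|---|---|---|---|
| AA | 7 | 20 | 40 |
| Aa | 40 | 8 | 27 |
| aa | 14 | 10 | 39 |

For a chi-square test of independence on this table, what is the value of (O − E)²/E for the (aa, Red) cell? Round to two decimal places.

Row total (aa) = 63; column total (Red) = 61; N = 205.
Expected count E = 63 × 61 / 205 = 18.746.
Contribution = (O − E)²/E = (14 − 18.746)² / 18.746 = 1.20.

1.20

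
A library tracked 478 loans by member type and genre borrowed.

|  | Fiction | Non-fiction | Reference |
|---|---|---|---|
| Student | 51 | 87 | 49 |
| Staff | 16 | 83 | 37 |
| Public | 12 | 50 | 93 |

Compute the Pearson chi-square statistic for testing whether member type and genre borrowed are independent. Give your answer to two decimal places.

66.39

Row totals: 187, 136, 155. Column totals: 79, 220, 179. Grand total N = 478.
Expected counts (row total × column total / N):
  Student, Fiction: 187×79/478 = 30.906
  Student, Non-fiction: 187×220/478 = 86.067
  Student, Reference: 187×179/478 = 70.027
  Staff, Fiction: 136×79/478 = 22.477
  Staff, Non-fiction: 136×220/478 = 62.594
  Staff, Reference: 136×179/478 = 50.929
  Public, Fiction: 155×79/478 = 25.617
  Public, Non-fiction: 155×220/478 = 71.339
  Public, Reference: 155×179/478 = 58.044
Contributions (O − E)²/E:
  (51 − 30.906)²/30.906 = 13.0644
  (87 − 86.067)²/86.067 = 0.0101
  (49 − 70.027)²/70.027 = 6.3138
  (16 − 22.477)²/22.477 = 1.8664
  (83 − 62.594)²/62.594 = 6.6525
  (37 − 50.929)²/50.929 = 3.8096
  (12 − 25.617)²/25.617 = 7.2383
  (50 − 71.339)²/71.339 = 6.3829
  (93 − 58.044)²/58.044 = 21.0516
χ² = 13.0644 + 0.0101 + 6.3138 + 1.8664 + 6.6525 + 3.8096 + 7.2383 + 6.3829 + 21.0516 = 66.39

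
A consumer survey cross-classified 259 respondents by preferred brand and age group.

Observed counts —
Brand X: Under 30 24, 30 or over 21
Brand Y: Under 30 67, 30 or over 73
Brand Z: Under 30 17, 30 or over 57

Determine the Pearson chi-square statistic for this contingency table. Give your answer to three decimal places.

Row totals: 45, 140, 74. Column totals: 108, 151. Grand total N = 259.
Expected counts (row total × column total / N):
  Brand X, Under 30: 45×108/259 = 18.7645
  Brand X, 30 or over: 45×151/259 = 26.2355
  Brand Y, Under 30: 140×108/259 = 58.3784
  Brand Y, 30 or over: 140×151/259 = 81.6216
  Brand Z, Under 30: 74×108/259 = 30.8571
  Brand Z, 30 or over: 74×151/259 = 43.1429
Contributions (O − E)²/E:
  (24 − 18.7645)²/18.7645 = 1.4608
  (21 − 26.2355)²/26.2355 = 1.0448
  (67 − 58.3784)²/58.3784 = 1.2733
  (73 − 81.6216)²/81.6216 = 0.9107
  (17 − 30.8571)²/30.8571 = 6.2229
  (57 − 43.1429)²/43.1429 = 4.4508
χ² = 1.4608 + 1.0448 + 1.2733 + 0.9107 + 6.2229 + 4.4508 = 15.363

15.363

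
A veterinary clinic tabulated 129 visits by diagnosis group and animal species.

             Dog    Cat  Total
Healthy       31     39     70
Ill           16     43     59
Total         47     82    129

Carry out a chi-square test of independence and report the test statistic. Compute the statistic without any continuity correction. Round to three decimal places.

4.074

Grand total N = 129.
Expected counts (row total × column total / N):
  Healthy, Dog: 70×47/129 = 25.5039
  Healthy, Cat: 70×82/129 = 44.4961
  Ill, Dog: 59×47/129 = 21.4961
  Ill, Cat: 59×82/129 = 37.5039
Contributions (O − E)²/E:
  (31 − 25.5039)²/25.5039 = 1.1844
  (39 − 44.4961)²/44.4961 = 0.6789
  (16 − 21.4961)²/21.4961 = 1.4052
  (43 − 37.5039)²/37.5039 = 0.8054
χ² = 1.1844 + 0.6789 + 1.4052 + 0.8054 = 4.074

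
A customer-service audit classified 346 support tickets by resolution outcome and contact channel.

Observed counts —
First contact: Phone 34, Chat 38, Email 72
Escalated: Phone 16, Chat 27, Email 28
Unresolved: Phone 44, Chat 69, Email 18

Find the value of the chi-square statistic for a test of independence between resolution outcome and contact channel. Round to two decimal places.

Row totals: 144, 71, 131. Column totals: 94, 134, 118. Grand total N = 346.
Expected counts (row total × column total / N):
  First contact, Phone: 144×94/346 = 39.1214
  First contact, Chat: 144×134/346 = 55.7688
  First contact, Email: 144×118/346 = 49.1098
  Escalated, Phone: 71×94/346 = 19.2890
  Escalated, Chat: 71×134/346 = 27.4971
  Escalated, Email: 71×118/346 = 24.2139
  Unresolved, Phone: 131×94/346 = 35.5896
  Unresolved, Chat: 131×134/346 = 50.7341
  Unresolved, Email: 131×118/346 = 44.6763
Contributions (O − E)²/E:
  (34 − 39.1214)²/39.1214 = 0.6704
  (38 − 55.7688)²/55.7688 = 5.6614
  (72 − 49.1098)²/49.1098 = 10.6692
  (16 − 19.2890)²/19.2890 = 0.5608
  (27 − 27.4971)²/27.4971 = 0.0090
  (28 − 24.2139)²/24.2139 = 0.5920
  (44 − 35.5896)²/35.5896 = 1.9875
  (69 − 50.7341)²/50.7341 = 6.5763
  (18 − 44.6763)²/44.6763 = 15.9285
χ² = 0.6704 + 5.6614 + 10.6692 + 0.5608 + 0.0090 + 0.5920 + 1.9875 + 6.5763 + 15.9285 = 42.66

42.66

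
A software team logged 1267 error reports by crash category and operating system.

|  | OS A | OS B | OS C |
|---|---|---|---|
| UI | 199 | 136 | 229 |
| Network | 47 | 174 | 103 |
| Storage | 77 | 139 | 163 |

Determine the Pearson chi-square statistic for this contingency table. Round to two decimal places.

97.85

Row totals: 564, 324, 379. Column totals: 323, 449, 495. Grand total N = 1267.
Expected counts (row total × column total / N):
  UI, OS A: 564×323/1267 = 143.782
  UI, OS B: 564×449/1267 = 199.871
  UI, OS C: 564×495/1267 = 220.347
  Network, OS A: 324×323/1267 = 82.598
  Network, OS B: 324×449/1267 = 114.819
  Network, OS C: 324×495/1267 = 126.582
  Storage, OS A: 379×323/1267 = 96.620
  Storage, OS B: 379×449/1267 = 134.310
  Storage, OS C: 379×495/1267 = 148.070
Contributions (O − E)²/E:
  (199 − 143.782)²/143.782 = 21.2059
  (136 − 199.871)²/199.871 = 20.4107
  (229 − 220.347)²/220.347 = 0.3398
  (47 − 82.598)²/82.598 = 15.3420
  (174 − 114.819)²/114.819 = 30.5036
  (103 − 126.582)²/126.582 = 4.3933
  (77 − 96.620)²/96.620 = 3.9841
  (139 − 134.310)²/134.310 = 0.1638
  (163 − 148.070)²/148.070 = 1.5054
χ² = 21.2059 + 20.4107 + 0.3398 + 15.3420 + 30.5036 + 4.3933 + 3.9841 + 0.1638 + 1.5054 = 97.85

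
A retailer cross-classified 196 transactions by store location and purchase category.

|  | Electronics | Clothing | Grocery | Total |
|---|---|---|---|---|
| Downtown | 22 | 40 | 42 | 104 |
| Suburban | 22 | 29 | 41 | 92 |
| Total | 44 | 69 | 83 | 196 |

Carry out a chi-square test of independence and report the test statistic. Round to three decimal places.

Grand total N = 196.
Expected counts (row total × column total / N):
  Downtown, Electronics: 104×44/196 = 23.3469
  Downtown, Clothing: 104×69/196 = 36.6122
  Downtown, Grocery: 104×83/196 = 44.0408
  Suburban, Electronics: 92×44/196 = 20.6531
  Suburban, Clothing: 92×69/196 = 32.3878
  Suburban, Grocery: 92×83/196 = 38.9592
Contributions (O − E)²/E:
  (22 − 23.3469)²/23.3469 = 0.0777
  (40 − 36.6122)²/36.6122 = 0.3135
  (42 − 44.0408)²/44.0408 = 0.0946
  (22 − 20.6531)²/20.6531 = 0.0878
  (29 − 32.3878)²/32.3878 = 0.3544
  (41 − 38.9592)²/38.9592 = 0.1069
χ² = 0.0777 + 0.3135 + 0.0946 + 0.0878 + 0.3544 + 0.1069 = 1.035

1.035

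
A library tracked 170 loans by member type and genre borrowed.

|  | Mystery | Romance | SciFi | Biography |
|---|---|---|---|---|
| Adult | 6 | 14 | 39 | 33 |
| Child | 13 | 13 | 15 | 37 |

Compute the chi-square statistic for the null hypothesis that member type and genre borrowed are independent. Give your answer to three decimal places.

Row totals: 92, 78. Column totals: 19, 27, 54, 70. Grand total N = 170.
Expected counts (row total × column total / N):
  Adult, Mystery: 92×19/170 = 10.28235
  Adult, Romance: 92×27/170 = 14.61176
  Adult, SciFi: 92×54/170 = 29.22353
  Adult, Biography: 92×70/170 = 37.88235
  Child, Mystery: 78×19/170 = 8.71765
  Child, Romance: 78×27/170 = 12.38824
  Child, SciFi: 78×54/170 = 24.77647
  Child, Biography: 78×70/170 = 32.11765
Contributions (O − E)²/E:
  (6 − 10.28235)²/10.28235 = 1.7835
  (14 − 14.61176)²/14.61176 = 0.0256
  (39 − 29.22353)²/29.22353 = 3.2706
  (33 − 37.88235)²/37.88235 = 0.6292
  (13 − 8.71765)²/8.71765 = 2.1036
  (13 − 12.38824)²/12.38824 = 0.0302
  (15 − 24.77647)²/24.77647 = 3.8577
  (37 − 32.11765)²/32.11765 = 0.7422
χ² = 1.7835 + 0.0256 + 3.2706 + 0.6292 + 2.1036 + 0.0302 + 3.8577 + 0.7422 = 12.443

12.443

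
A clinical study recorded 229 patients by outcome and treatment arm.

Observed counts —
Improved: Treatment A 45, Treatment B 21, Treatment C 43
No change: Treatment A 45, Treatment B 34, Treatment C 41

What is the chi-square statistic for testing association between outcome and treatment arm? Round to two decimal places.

Row totals: 109, 120. Column totals: 90, 55, 84. Grand total N = 229.
Expected counts (row total × column total / N):
  Improved, Treatment A: 109×90/229 = 42.838
  Improved, Treatment B: 109×55/229 = 26.179
  Improved, Treatment C: 109×84/229 = 39.983
  No change, Treatment A: 120×90/229 = 47.162
  No change, Treatment B: 120×55/229 = 28.821
  No change, Treatment C: 120×84/229 = 44.017
Contributions (O − E)²/E:
  (45 − 42.838)²/42.838 = 0.1091
  (21 − 26.179)²/26.179 = 1.0246
  (43 − 39.983)²/39.983 = 0.2277
  (45 − 47.162)²/47.162 = 0.0991
  (34 − 28.821)²/28.821 = 0.9306
  (41 − 44.017)²/44.017 = 0.2068
χ² = 0.1091 + 1.0246 + 0.2277 + 0.0991 + 0.9306 + 0.2068 = 2.60

2.60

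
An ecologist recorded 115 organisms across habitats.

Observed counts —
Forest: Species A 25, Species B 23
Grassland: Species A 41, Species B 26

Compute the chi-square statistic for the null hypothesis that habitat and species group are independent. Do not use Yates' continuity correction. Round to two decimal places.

0.95

Row totals: 48, 67. Column totals: 66, 49. Grand total N = 115.
Expected counts (row total × column total / N):
  Forest, Species A: 48×66/115 = 27.548
  Forest, Species B: 48×49/115 = 20.452
  Grassland, Species A: 67×66/115 = 38.452
  Grassland, Species B: 67×49/115 = 28.548
Contributions (O − E)²/E:
  (25 − 27.548)²/27.548 = 0.2357
  (23 − 20.452)²/20.452 = 0.3174
  (41 − 38.452)²/38.452 = 0.1688
  (26 − 28.548)²/28.548 = 0.2274
χ² = 0.2357 + 0.3174 + 0.1688 + 0.2274 = 0.95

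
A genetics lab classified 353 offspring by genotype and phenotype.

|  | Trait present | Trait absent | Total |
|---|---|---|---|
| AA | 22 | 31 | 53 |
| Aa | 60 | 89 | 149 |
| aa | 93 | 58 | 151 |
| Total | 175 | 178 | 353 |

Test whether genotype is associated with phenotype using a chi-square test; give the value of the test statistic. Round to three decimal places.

Grand total N = 353.
Expected counts (row total × column total / N):
  AA, Trait present: 53×175/353 = 26.2748
  AA, Trait absent: 53×178/353 = 26.7252
  Aa, Trait present: 149×175/353 = 73.8669
  Aa, Trait absent: 149×178/353 = 75.1331
  aa, Trait present: 151×175/353 = 74.8584
  aa, Trait absent: 151×178/353 = 76.1416
Contributions (O − E)²/E:
  (22 − 26.2748)²/26.2748 = 0.6955
  (31 − 26.7252)²/26.7252 = 0.6838
  (60 − 73.8669)²/73.8669 = 2.6032
  (89 − 75.1331)²/75.1331 = 2.5593
  (93 − 74.8584)²/74.8584 = 4.3965
  (58 − 76.1416)²/76.1416 = 4.3224
χ² = 0.6955 + 0.6838 + 2.6032 + 2.5593 + 4.3965 + 4.3224 = 15.261

15.261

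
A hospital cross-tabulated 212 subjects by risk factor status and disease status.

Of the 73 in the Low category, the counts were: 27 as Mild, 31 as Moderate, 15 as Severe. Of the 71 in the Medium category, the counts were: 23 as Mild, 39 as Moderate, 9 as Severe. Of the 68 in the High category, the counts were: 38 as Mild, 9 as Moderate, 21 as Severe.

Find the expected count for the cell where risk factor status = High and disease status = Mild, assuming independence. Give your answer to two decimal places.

28.23

Row total (High) = 68; column total (Mild) = 88; grand total N = 212.
Expected count = (row total × column total) / N = 68 × 88 / 212 = 28.23.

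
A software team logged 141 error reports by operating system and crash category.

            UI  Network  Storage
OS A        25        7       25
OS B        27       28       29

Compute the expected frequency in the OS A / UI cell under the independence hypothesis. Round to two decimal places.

Row total (OS A) = 57; column total (UI) = 52; grand total N = 141.
Expected count = (row total × column total) / N = 57 × 52 / 141 = 21.02.

21.02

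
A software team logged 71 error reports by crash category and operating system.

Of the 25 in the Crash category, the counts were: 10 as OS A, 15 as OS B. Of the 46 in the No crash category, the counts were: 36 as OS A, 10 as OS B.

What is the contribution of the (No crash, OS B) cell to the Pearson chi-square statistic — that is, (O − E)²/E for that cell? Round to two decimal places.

2.37

Row total (No crash) = 46; column total (OS B) = 25; N = 71.
Expected count E = 46 × 25 / 71 = 16.197.
Contribution = (O − E)²/E = (10 − 16.197)² / 16.197 = 2.37.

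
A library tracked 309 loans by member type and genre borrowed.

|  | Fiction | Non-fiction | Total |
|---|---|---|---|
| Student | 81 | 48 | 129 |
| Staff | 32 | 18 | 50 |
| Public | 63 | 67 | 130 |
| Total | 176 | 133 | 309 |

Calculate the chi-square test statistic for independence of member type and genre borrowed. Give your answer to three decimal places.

Grand total N = 309.
Expected counts (row total × column total / N):
  Student, Fiction: 129×176/309 = 73.4757
  Student, Non-fiction: 129×133/309 = 55.5243
  Staff, Fiction: 50×176/309 = 28.4790
  Staff, Non-fiction: 50×133/309 = 21.5210
  Public, Fiction: 130×176/309 = 74.0453
  Public, Non-fiction: 130×133/309 = 55.9547
Contributions (O − E)²/E:
  (81 − 73.4757)²/73.4757 = 0.7705
  (48 − 55.5243)²/55.5243 = 1.0196
  (32 − 28.4790)²/28.4790 = 0.4353
  (18 − 21.5210)²/21.5210 = 0.5761
  (63 − 74.0453)²/74.0453 = 1.6476
  (67 − 55.9547)²/55.9547 = 2.1803
χ² = 0.7705 + 1.0196 + 0.4353 + 0.5761 + 1.6476 + 2.1803 = 6.629

6.629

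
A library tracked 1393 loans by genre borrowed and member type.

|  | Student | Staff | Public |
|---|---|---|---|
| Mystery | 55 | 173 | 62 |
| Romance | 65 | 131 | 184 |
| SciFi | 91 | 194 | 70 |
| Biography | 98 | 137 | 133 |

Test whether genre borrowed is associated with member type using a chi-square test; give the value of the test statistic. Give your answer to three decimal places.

Row totals: 290, 380, 355, 368. Column totals: 309, 635, 449. Grand total N = 1393.
Expected counts (row total × column total / N):
  Mystery, Student: 290×309/1393 = 64.3288
  Mystery, Staff: 290×635/1393 = 132.1967
  Mystery, Public: 290×449/1393 = 93.4745
  Romance, Student: 380×309/1393 = 84.2929
  Romance, Staff: 380×635/1393 = 173.2233
  Romance, Public: 380×449/1393 = 122.4838
  SciFi, Student: 355×309/1393 = 78.7473
  SciFi, Staff: 355×635/1393 = 161.8270
  SciFi, Public: 355×449/1393 = 114.4257
  Biography, Student: 368×309/1393 = 81.6310
  Biography, Staff: 368×635/1393 = 167.7531
  Biography, Public: 368×449/1393 = 118.6159
Contributions (O − E)²/E:
  (55 − 64.3288)²/64.3288 = 1.3528
  (173 − 132.1967)²/132.1967 = 12.5942
  (62 − 93.4745)²/93.4745 = 10.5980
  (65 − 84.2929)²/84.2929 = 4.4157
  (131 − 173.2233)²/173.2233 = 10.2920
  (184 − 122.4838)²/122.4838 = 30.8959
  (91 − 78.7473)²/78.7473 = 1.9065
  (194 − 161.8270)²/161.8270 = 6.3963
  (70 − 114.4257)²/114.4257 = 17.2482
  (98 − 81.6310)²/81.6310 = 3.2824
  (137 − 167.7531)²/167.7531 = 5.6378
  (133 − 118.6159)²/118.6159 = 1.7443
χ² = 1.3528 + 12.5942 + 10.5980 + 4.4157 + 10.2920 + 30.8959 + 1.9065 + 6.3963 + 17.2482 + 3.2824 + 5.6378 + 1.7443 = 106.364

106.364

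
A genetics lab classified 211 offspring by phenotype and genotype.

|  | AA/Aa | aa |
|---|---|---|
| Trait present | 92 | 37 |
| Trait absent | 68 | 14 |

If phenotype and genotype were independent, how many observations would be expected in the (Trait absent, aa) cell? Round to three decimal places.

Row total (Trait absent) = 82; column total (aa) = 51; grand total N = 211.
Expected count = (row total × column total) / N = 82 × 51 / 211 = 19.820.

19.820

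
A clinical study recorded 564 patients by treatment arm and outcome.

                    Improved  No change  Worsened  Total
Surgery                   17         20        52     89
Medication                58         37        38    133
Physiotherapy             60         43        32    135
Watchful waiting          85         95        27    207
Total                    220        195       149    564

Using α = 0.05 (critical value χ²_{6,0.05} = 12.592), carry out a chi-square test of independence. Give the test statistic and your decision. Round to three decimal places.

73.639; reject H₀

Grand total N = 564.
Expected counts (row total × column total / N):
  Surgery, Improved: 89×220/564 = 34.7163
  Surgery, No change: 89×195/564 = 30.7713
  Surgery, Worsened: 89×149/564 = 23.5124
  Medication, Improved: 133×220/564 = 51.8794
  Medication, No change: 133×195/564 = 45.9840
  Medication, Worsened: 133×149/564 = 35.1365
  Physiotherapy, Improved: 135×220/564 = 52.6596
  Physiotherapy, No change: 135×195/564 = 46.6755
  Physiotherapy, Worsened: 135×149/564 = 35.6649
  Watchful waiting, Improved: 207×220/564 = 80.7447
  Watchful waiting, No change: 207×195/564 = 71.5691
  Watchful waiting, Worsened: 207×149/564 = 54.6862
Contributions (O − E)²/E:
  (17 − 34.7163)²/34.7163 = 9.0409
  (20 − 30.7713)²/30.7713 = 3.7704
  (52 − 23.5124)²/23.5124 = 34.5155
  (58 − 51.8794)²/51.8794 = 0.7221
  (37 − 45.9840)²/45.9840 = 1.7552
  (38 − 35.1365)²/35.1365 = 0.2334
  (60 − 52.6596)²/52.6596 = 1.0232
  (43 − 46.6755)²/46.6755 = 0.2894
  (32 − 35.6649)²/35.6649 = 0.3766
  (85 − 80.7447)²/80.7447 = 0.2243
  (95 − 71.5691)²/71.5691 = 7.6710
  (27 − 54.6862)²/54.6862 = 14.0168
χ² = 9.0409 + 3.7704 + 34.5155 + 0.7221 + 1.7552 + 0.2334 + 1.0232 + 0.2894 + 0.3766 + 0.2243 + 7.6710 + 14.0168 = 73.639
df = (4−1)(3−1) = 6. Since 73.639 > 12.592, reject the null hypothesis of independence at α = 0.05.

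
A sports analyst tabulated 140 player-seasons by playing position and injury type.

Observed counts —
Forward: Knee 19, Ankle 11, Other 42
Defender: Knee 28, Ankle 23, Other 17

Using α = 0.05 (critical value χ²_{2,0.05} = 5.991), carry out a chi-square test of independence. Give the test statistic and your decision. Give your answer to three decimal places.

16.451; reject H₀

Row totals: 72, 68. Column totals: 47, 34, 59. Grand total N = 140.
Expected counts (row total × column total / N):
  Forward, Knee: 72×47/140 = 24.17143
  Forward, Ankle: 72×34/140 = 17.48571
  Forward, Other: 72×59/140 = 30.34286
  Defender, Knee: 68×47/140 = 22.82857
  Defender, Ankle: 68×34/140 = 16.51429
  Defender, Other: 68×59/140 = 28.65714
Contributions (O − E)²/E:
  (19 − 24.17143)²/24.17143 = 1.1064
  (11 − 17.48571)²/17.48571 = 2.4056
  (42 − 30.34286)²/30.34286 = 4.4784
  (28 − 22.82857)²/22.82857 = 1.1715
  (23 − 16.51429)²/16.51429 = 2.5472
  (17 − 28.65714)²/28.65714 = 4.7419
χ² = 1.1064 + 2.4056 + 4.4784 + 1.1715 + 2.5472 + 4.7419 = 16.451
df = (2−1)(3−1) = 2. Since 16.451 > 5.991, reject the null hypothesis of independence at α = 0.05.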